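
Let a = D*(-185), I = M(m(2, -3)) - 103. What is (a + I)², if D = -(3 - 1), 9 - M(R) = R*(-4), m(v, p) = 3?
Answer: 82944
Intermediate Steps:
M(R) = 9 + 4*R (M(R) = 9 - R*(-4) = 9 - (-4)*R = 9 + 4*R)
D = -2 (D = -1*2 = -2)
I = -82 (I = (9 + 4*3) - 103 = (9 + 12) - 103 = 21 - 103 = -82)
a = 370 (a = -2*(-185) = 370)
(a + I)² = (370 - 82)² = 288² = 82944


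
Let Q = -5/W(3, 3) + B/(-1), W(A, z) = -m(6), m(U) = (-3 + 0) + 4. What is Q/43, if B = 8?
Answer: -3/43 ≈ -0.069767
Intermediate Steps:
m(U) = 1 (m(U) = -3 + 4 = 1)
W(A, z) = -1 (W(A, z) = -1*1 = -1)
Q = -3 (Q = -5/(-1) + 8/(-1) = -5*(-1) + 8*(-1) = 5 - 8 = -3)
Q/43 = -3/43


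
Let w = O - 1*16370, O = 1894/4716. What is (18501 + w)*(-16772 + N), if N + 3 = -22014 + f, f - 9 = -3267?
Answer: -211321704715/2358 ≈ -8.9619e+7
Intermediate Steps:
f = -3258 (f = 9 - 3267 = -3258)
O = 947/2358 (O = 1894*(1/4716) = 947/2358 ≈ 0.40161)
N = -25275 (N = -3 + (-22014 - 3258) = -3 - 25272 = -25275)
w = -38599513/2358 (w = 947/2358 - 1*16370 = 947/2358 - 16370 = -38599513/2358 ≈ -16370.)
(18501 + w)*(-16772 + N) = (18501 - 38599513/2358)*(-16772 - 25275) = (5025845/2358)*(-42047) = -211321704715/2358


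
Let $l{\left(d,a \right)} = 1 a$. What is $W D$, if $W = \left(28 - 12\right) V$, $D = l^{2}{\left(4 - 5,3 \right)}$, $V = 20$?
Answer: $2880$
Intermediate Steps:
$l{\left(d,a \right)} = a$
$D = 9$ ($D = 3^{2} = 9$)
$W = 320$ ($W = \left(28 - 12\right) 20 = 16 \cdot 20 = 320$)
$W D = 320 \cdot 9 = 2880$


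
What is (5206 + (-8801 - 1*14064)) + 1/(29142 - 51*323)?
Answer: -223721870/12669 ≈ -17659.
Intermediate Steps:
(5206 + (-8801 - 1*14064)) + 1/(29142 - 51*323) = (5206 + (-8801 - 14064)) + 1/(29142 - 16473) = (5206 - 22865) + 1/12669 = -17659 + 1/12669 = -223721870/12669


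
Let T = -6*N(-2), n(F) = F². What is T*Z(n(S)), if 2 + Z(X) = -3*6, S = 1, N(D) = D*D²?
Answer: -960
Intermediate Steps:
N(D) = D³
Z(X) = -20 (Z(X) = -2 - 3*6 = -2 - 18 = -20)
T = 48 (T = -6*(-2)³ = -6*(-8) = 48)
T*Z(n(S)) = 48*(-20) = -960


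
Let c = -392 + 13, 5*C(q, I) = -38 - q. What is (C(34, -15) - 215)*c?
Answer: 434713/5 ≈ 86943.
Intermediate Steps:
C(q, I) = -38/5 - q/5 (C(q, I) = (-38 - q)/5 = -38/5 - q/5)
c = -379
(C(34, -15) - 215)*c = ((-38/5 - 1/5*34) - 215)*(-379) = ((-38/5 - 34/5) - 215)*(-379) = (-72/5 - 215)*(-379) = -1147/5*(-379) = 434713/5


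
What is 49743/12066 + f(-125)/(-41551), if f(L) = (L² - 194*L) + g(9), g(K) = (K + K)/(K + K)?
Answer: 528575859/167118122 ≈ 3.1629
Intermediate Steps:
g(K) = 1 (g(K) = (2*K)/((2*K)) = (2*K)*(1/(2*K)) = 1)
f(L) = 1 + L² - 194*L (f(L) = (L² - 194*L) + 1 = 1 + L² - 194*L)
49743/12066 + f(-125)/(-41551) = 49743/12066 + (1 + (-125)² - 194*(-125))/(-41551) = 49743*(1/12066) + (1 + 15625 + 24250)*(-1/41551) = 16581/4022 + 39876*(-1/41551) = 16581/4022 - 39876/41551 = 528575859/167118122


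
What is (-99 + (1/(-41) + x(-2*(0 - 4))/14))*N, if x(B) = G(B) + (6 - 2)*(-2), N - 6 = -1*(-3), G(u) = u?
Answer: -36540/41 ≈ -891.22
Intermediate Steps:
N = 9 (N = 6 - 1*(-3) = 6 + 3 = 9)
x(B) = -8 + B (x(B) = B + (6 - 2)*(-2) = B + 4*(-2) = B - 8 = -8 + B)
(-99 + (1/(-41) + x(-2*(0 - 4))/14))*N = (-99 + (1/(-41) + (-8 - 2*(0 - 4))/14))*9 = (-99 + (1*(-1/41) + (-8 - 2*(-4))*(1/14)))*9 = (-99 + (-1/41 + (-8 + 8)*(1/14)))*9 = (-99 + (-1/41 + 0*(1/14)))*9 = (-99 + (-1/41 + 0))*9 = (-99 - 1/41)*9 = -4060/41*9 = -36540/41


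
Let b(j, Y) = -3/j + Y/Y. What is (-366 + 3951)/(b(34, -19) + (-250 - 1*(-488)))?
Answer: 121890/8123 ≈ 15.006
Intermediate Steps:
b(j, Y) = 1 - 3/j (b(j, Y) = -3/j + 1 = 1 - 3/j)
(-366 + 3951)/(b(34, -19) + (-250 - 1*(-488))) = (-366 + 3951)/((-3 + 34)/34 + (-250 - 1*(-488))) = 3585/((1/34)*31 + (-250 + 488)) = 3585/(31/34 + 238) = 3585/(8123/34) = 3585*(34/8123) = 121890/8123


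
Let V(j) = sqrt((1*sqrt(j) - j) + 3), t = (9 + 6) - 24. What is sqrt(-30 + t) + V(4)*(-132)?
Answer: -132 + I*sqrt(39) ≈ -132.0 + 6.245*I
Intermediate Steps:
t = -9 (t = 15 - 24 = -9)
V(j) = sqrt(3 + sqrt(j) - j) (V(j) = sqrt((sqrt(j) - j) + 3) = sqrt(3 + sqrt(j) - j))
sqrt(-30 + t) + V(4)*(-132) = sqrt(-30 - 9) + sqrt(3 + sqrt(4) - 1*4)*(-132) = sqrt(-39) + sqrt(3 + 2 - 4)*(-132) = I*sqrt(39) + sqrt(1)*(-132) = I*sqrt(39) + 1*(-132) = I*sqrt(39) - 132 = -132 + I*sqrt(39)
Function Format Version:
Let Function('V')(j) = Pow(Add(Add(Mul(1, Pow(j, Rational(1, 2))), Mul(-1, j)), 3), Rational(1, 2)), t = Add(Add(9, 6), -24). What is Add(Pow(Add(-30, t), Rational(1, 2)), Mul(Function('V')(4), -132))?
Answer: Add(-132, Mul(I, Pow(39, Rational(1, 2)))) ≈ Add(-132.00, Mul(6.2450, I))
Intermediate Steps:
t = -9 (t = Add(15, -24) = -9)
Function('V')(j) = Pow(Add(3, Pow(j, Rational(1, 2)), Mul(-1, j)), Rational(1, 2)) (Function('V')(j) = Pow(Add(Add(Pow(j, Rational(1, 2)), Mul(-1, j)), 3), Rational(1, 2)) = Pow(Add(3, Pow(j, Rational(1, 2)), Mul(-1, j)), Rational(1, 2)))
Add(Pow(Add(-30, t), Rational(1, 2)), Mul(Function('V')(4), -132)) = Add(Pow(Add(-30, -9), Rational(1, 2)), Mul(Pow(Add(3, Pow(4, Rational(1, 2)), Mul(-1, 4)), Rational(1, 2)), -132)) = Add(Pow(-39, Rational(1, 2)), Mul(Pow(Add(3, 2, -4), Rational(1, 2)), -132)) = Add(Mul(I, Pow(39, Rational(1, 2))), Mul(Pow(1, Rational(1, 2)), -132)) = Add(Mul(I, Pow(39, Rational(1, 2))), Mul(1, -132)) = Add(Mul(I, Pow(39, Rational(1, 2))), -132) = Add(-132, Mul(I, Pow(39, Rational(1, 2))))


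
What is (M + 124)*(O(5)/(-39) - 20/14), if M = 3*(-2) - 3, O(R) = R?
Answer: -48875/273 ≈ -179.03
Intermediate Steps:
M = -9 (M = -6 - 3 = -9)
(M + 124)*(O(5)/(-39) - 20/14) = (-9 + 124)*(5/(-39) - 20/14) = 115*(5*(-1/39) - 20*1/14) = 115*(-5/39 - 10/7) = 115*(-425/273) = -48875/273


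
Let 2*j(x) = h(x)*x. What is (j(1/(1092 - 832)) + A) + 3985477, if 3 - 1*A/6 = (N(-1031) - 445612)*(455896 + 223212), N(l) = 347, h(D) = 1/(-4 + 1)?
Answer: 2830311318455399/1560 ≈ 1.8143e+12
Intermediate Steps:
h(D) = -1/3 (h(D) = 1/(-3) = -1/3)
j(x) = -x/6 (j(x) = (-x/3)/2 = -x/6)
A = 1814298141738 (A = 18 - 6*(347 - 445612)*(455896 + 223212) = 18 - (-2671590)*679108 = 18 - 6*(-302383023620) = 18 + 1814298141720 = 1814298141738)
(j(1/(1092 - 832)) + A) + 3985477 = (-1/(6*(1092 - 832)) + 1814298141738) + 3985477 = (-1/6/260 + 1814298141738) + 3985477 = (-1/6*1/260 + 1814298141738) + 3985477 = (-1/1560 + 1814298141738) + 3985477 = 2830305101111279/1560 + 3985477 = 2830311318455399/1560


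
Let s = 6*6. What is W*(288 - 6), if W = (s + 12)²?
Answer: 649728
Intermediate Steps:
s = 36
W = 2304 (W = (36 + 12)² = 48² = 2304)
W*(288 - 6) = 2304*(288 - 6) = 2304*282 = 649728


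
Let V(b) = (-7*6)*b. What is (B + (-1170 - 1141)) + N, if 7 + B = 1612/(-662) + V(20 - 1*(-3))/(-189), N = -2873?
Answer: -15456017/2979 ≈ -5188.3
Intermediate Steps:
V(b) = -42*b
B = -12881/2979 (B = -7 + (1612/(-662) - 42*(20 - 1*(-3))/(-189)) = -7 + (1612*(-1/662) - 42*(20 + 3)*(-1/189)) = -7 + (-806/331 - 42*23*(-1/189)) = -7 + (-806/331 - 966*(-1/189)) = -7 + (-806/331 + 46/9) = -7 + 7972/2979 = -12881/2979 ≈ -4.3239)
(B + (-1170 - 1141)) + N = (-12881/2979 + (-1170 - 1141)) - 2873 = (-12881/2979 - 2311) - 2873 = -6897350/2979 - 2873 = -15456017/2979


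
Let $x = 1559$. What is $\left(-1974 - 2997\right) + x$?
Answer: $-3412$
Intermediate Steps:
$\left(-1974 - 2997\right) + x = \left(-1974 - 2997\right) + 1559 = -4971 + 1559 = -3412$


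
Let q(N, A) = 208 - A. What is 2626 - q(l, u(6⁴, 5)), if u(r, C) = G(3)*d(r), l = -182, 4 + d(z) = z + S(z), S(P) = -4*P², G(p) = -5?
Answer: 33588278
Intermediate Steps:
d(z) = -4 + z - 4*z² (d(z) = -4 + (z - 4*z²) = -4 + z - 4*z²)
u(r, C) = 20 - 5*r + 20*r² (u(r, C) = -5*(-4 + r - 4*r²) = 20 - 5*r + 20*r²)
2626 - q(l, u(6⁴, 5)) = 2626 - (208 - (20 - 5*6⁴ + 20*(6⁴)²)) = 2626 - (208 - (20 - 5*1296 + 20*1296²)) = 2626 - (208 - (20 - 6480 + 20*1679616)) = 2626 - (208 - (20 - 6480 + 33592320)) = 2626 - (208 - 1*33585860) = 2626 - (208 - 33585860) = 2626 - 1*(-33585652) = 2626 + 33585652 = 33588278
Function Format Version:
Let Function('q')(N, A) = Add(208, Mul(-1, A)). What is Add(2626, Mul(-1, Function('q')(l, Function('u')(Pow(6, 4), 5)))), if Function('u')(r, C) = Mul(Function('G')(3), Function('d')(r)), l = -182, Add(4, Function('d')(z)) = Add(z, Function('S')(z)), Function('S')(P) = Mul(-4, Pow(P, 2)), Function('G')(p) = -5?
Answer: 33588278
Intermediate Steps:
Function('d')(z) = Add(-4, z, Mul(-4, Pow(z, 2))) (Function('d')(z) = Add(-4, Add(z, Mul(-4, Pow(z, 2)))) = Add(-4, z, Mul(-4, Pow(z, 2))))
Function('u')(r, C) = Add(20, Mul(-5, r), Mul(20, Pow(r, 2))) (Function('u')(r, C) = Mul(-5, Add(-4, r, Mul(-4, Pow(r, 2)))) = Add(20, Mul(-5, r), Mul(20, Pow(r, 2))))
Add(2626, Mul(-1, Function('q')(l, Function('u')(Pow(6, 4), 5)))) = Add(2626, Mul(-1, Add(208, Mul(-1, Add(20, Mul(-5, Pow(6, 4)), Mul(20, Pow(Pow(6, 4), 2))))))) = Add(2626, Mul(-1, Add(208, Mul(-1, Add(20, Mul(-5, 1296), Mul(20, Pow(1296, 2))))))) = Add(2626, Mul(-1, Add(208, Mul(-1, Add(20, -6480, Mul(20, 1679616)))))) = Add(2626, Mul(-1, Add(208, Mul(-1, Add(20, -6480, 33592320))))) = Add(2626, Mul(-1, Add(208, Mul(-1, 33585860)))) = Add(2626, Mul(-1, Add(208, -33585860))) = Add(2626, Mul(-1, -33585652)) = Add(2626, 33585652) = 33588278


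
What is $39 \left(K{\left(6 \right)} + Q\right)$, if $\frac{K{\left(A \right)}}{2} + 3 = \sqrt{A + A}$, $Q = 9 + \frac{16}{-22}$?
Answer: $\frac{975}{11} + 156 \sqrt{3} \approx 358.84$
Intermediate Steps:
$Q = \frac{91}{11}$ ($Q = 9 + 16 \left(- \frac{1}{22}\right) = 9 - \frac{8}{11} = \frac{91}{11} \approx 8.2727$)
$K{\left(A \right)} = -6 + 2 \sqrt{2} \sqrt{A}$ ($K{\left(A \right)} = -6 + 2 \sqrt{A + A} = -6 + 2 \sqrt{2 A} = -6 + 2 \sqrt{2} \sqrt{A}$)
$39 \left(K{\left(6 \right)} + Q\right) = 39 \left(\left(-6 + 2 \sqrt{2} \sqrt{6}\right) + \frac{91}{11}\right) = 39 \left(\left(-6 + 4 \sqrt{3}\right) + \frac{91}{11}\right) = 39 \left(\frac{25}{11} + 4 \sqrt{3}\right) = \frac{975}{11} + 156 \sqrt{3}$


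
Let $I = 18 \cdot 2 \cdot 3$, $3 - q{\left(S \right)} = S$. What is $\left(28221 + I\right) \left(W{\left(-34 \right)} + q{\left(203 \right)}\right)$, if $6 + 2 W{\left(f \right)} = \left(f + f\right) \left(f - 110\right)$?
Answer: $132947997$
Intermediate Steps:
$q{\left(S \right)} = 3 - S$
$I = 108$ ($I = 36 \cdot 3 = 108$)
$W{\left(f \right)} = -3 + f \left(-110 + f\right)$ ($W{\left(f \right)} = -3 + \frac{\left(f + f\right) \left(f - 110\right)}{2} = -3 + \frac{2 f \left(-110 + f\right)}{2} = -3 + f \left(-110 + f\right)$)
$\left(28221 + I\right) \left(W{\left(-34 \right)} + q{\left(203 \right)}\right) = \left(28221 + 108\right) \left(\left(-3 + \left(-34\right)^{2} - -3740\right) + \left(3 - 203\right)\right) = 28329 \left(\left(-3 + 1156 + 3740\right) + \left(3 - 203\right)\right) = 28329 \left(4893 - 200\right) = 28329 \cdot 4693 = 132947997$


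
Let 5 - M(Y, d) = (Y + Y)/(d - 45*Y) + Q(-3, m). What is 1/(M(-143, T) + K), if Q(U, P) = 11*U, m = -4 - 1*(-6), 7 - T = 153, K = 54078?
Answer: 6289/340335810 ≈ 1.8479e-5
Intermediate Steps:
T = -146 (T = 7 - 1*153 = 7 - 153 = -146)
m = 2 (m = -4 + 6 = 2)
M(Y, d) = 38 - 2*Y/(d - 45*Y) (M(Y, d) = 5 - ((Y + Y)/(d - 45*Y) + 11*(-3)) = 5 - ((2*Y)/(d - 45*Y) - 33) = 5 - (2*Y/(d - 45*Y) - 33) = 5 - (-33 + 2*Y/(d - 45*Y)) = 5 + (33 - 2*Y/(d - 45*Y)) = 38 - 2*Y/(d - 45*Y))
1/(M(-143, T) + K) = 1/(2*(-19*(-146) + 856*(-143))/(-1*(-146) + 45*(-143)) + 54078) = 1/(2*(2774 - 122408)/(146 - 6435) + 54078) = 1/(2*(-119634)/(-6289) + 54078) = 1/(2*(-1/6289)*(-119634) + 54078) = 1/(239268/6289 + 54078) = 1/(340335810/6289) = 6289/340335810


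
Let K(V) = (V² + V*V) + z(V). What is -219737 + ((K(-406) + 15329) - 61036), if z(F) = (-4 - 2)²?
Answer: 64264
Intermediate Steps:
z(F) = 36 (z(F) = (-6)² = 36)
K(V) = 36 + 2*V² (K(V) = (V² + V*V) + 36 = (V² + V²) + 36 = 2*V² + 36 = 36 + 2*V²)
-219737 + ((K(-406) + 15329) - 61036) = -219737 + (((36 + 2*(-406)²) + 15329) - 61036) = -219737 + (((36 + 2*164836) + 15329) - 61036) = -219737 + (((36 + 329672) + 15329) - 61036) = -219737 + ((329708 + 15329) - 61036) = -219737 + (345037 - 61036) = -219737 + 284001 = 64264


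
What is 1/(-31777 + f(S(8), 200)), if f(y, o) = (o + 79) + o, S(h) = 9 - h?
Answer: -1/31298 ≈ -3.1951e-5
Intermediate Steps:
f(y, o) = 79 + 2*o (f(y, o) = (79 + o) + o = 79 + 2*o)
1/(-31777 + f(S(8), 200)) = 1/(-31777 + (79 + 2*200)) = 1/(-31777 + (79 + 400)) = 1/(-31777 + 479) = 1/(-31298) = -1/31298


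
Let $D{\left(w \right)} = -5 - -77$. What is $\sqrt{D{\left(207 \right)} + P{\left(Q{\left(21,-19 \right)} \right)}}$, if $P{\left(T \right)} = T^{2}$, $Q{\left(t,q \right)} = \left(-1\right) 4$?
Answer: $2 \sqrt{22} \approx 9.3808$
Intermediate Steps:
$Q{\left(t,q \right)} = -4$
$D{\left(w \right)} = 72$ ($D{\left(w \right)} = -5 + 77 = 72$)
$\sqrt{D{\left(207 \right)} + P{\left(Q{\left(21,-19 \right)} \right)}} = \sqrt{72 + \left(-4\right)^{2}} = \sqrt{72 + 16} = \sqrt{88} = 2 \sqrt{22}$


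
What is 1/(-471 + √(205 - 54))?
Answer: -471/221690 - √151/221690 ≈ -0.0021800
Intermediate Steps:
1/(-471 + √(205 - 54)) = 1/(-471 + √151)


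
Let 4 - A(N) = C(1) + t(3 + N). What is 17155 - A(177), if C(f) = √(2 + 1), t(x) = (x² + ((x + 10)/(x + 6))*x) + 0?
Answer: 1541781/31 + √3 ≈ 49737.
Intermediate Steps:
t(x) = x² + x*(10 + x)/(6 + x) (t(x) = (x² + ((10 + x)/(6 + x))*x) + 0 = (x² + x*(10 + x)/(6 + x)) + 0 = x² + x*(10 + x)/(6 + x))
C(f) = √3
A(N) = 4 - √3 - (3 + N)*(31 + (3 + N)² + 7*N)/(9 + N) (A(N) = 4 - (√3 + (3 + N)*(10 + (3 + N)² + 7*(3 + N))/(6 + (3 + N))) = 4 - (√3 + (3 + N)*(10 + (3 + N)² + (21 + 7*N))/(9 + N)) = 4 - (√3 + (3 + N)*(31 + (3 + N)² + 7*N)/(9 + N)) = 4 + (-√3 - (3 + N)*(31 + (3 + N)² + 7*N)/(9 + N)) = 4 - √3 - (3 + N)*(31 + (3 + N)² + 7*N)/(9 + N))
17155 - A(177) = 17155 - ((4 - √3)*(9 + 177) - (3 + 177)*(31 + (3 + 177)² + 7*177))/(9 + 177) = 17155 - ((4 - √3)*186 - 1*180*(31 + 180² + 1239))/186 = 17155 - ((744 - 186*√3) - 1*180*(31 + 32400 + 1239))/186 = 17155 - ((744 - 186*√3) - 1*180*33670)/186 = 17155 - ((744 - 186*√3) - 6060600)/186 = 17155 - (-6059856 - 186*√3)/186 = 17155 - (-1009976/31 - √3) = 17155 + (1009976/31 + √3) = 1541781/31 + √3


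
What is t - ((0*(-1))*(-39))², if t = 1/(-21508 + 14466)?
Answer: -1/7042 ≈ -0.00014201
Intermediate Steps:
t = -1/7042 (t = 1/(-7042) = -1/7042 ≈ -0.00014201)
t - ((0*(-1))*(-39))² = -1/7042 - ((0*(-1))*(-39))² = -1/7042 - (0*(-39))² = -1/7042 - 1*0² = -1/7042 - 1*0 = -1/7042 + 0 = -1/7042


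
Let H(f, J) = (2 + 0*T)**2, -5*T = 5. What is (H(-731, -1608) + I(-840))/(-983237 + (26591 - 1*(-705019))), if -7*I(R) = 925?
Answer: 897/1761389 ≈ 0.00050926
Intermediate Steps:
T = -1 (T = -1/5*5 = -1)
I(R) = -925/7 (I(R) = -1/7*925 = -925/7)
H(f, J) = 4 (H(f, J) = (2 + 0*(-1))**2 = (2 + 0)**2 = 2**2 = 4)
(H(-731, -1608) + I(-840))/(-983237 + (26591 - 1*(-705019))) = (4 - 925/7)/(-983237 + (26591 - 1*(-705019))) = -897/(7*(-983237 + (26591 + 705019))) = -897/(7*(-983237 + 731610)) = -897/7/(-251627) = -897/7*(-1/251627) = 897/1761389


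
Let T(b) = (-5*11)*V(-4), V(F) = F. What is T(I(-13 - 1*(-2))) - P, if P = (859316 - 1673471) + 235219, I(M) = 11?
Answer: 579156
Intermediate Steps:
P = -578936 (P = -814155 + 235219 = -578936)
T(b) = 220 (T(b) = -5*11*(-4) = -55*(-4) = 220)
T(I(-13 - 1*(-2))) - P = 220 - 1*(-578936) = 220 + 578936 = 579156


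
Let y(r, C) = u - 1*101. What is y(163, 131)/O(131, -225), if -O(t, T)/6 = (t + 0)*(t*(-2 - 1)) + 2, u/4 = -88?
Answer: -151/102962 ≈ -0.0014666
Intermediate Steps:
u = -352 (u = 4*(-88) = -352)
O(t, T) = -12 + 18*t² (O(t, T) = -6*((t + 0)*(t*(-2 - 1)) + 2) = -6*(t*(t*(-3)) + 2) = -6*(t*(-3*t) + 2) = -6*(-3*t² + 2) = -6*(2 - 3*t²) = -12 + 18*t²)
y(r, C) = -453 (y(r, C) = -352 - 1*101 = -352 - 101 = -453)
y(163, 131)/O(131, -225) = -453/(-12 + 18*131²) = -453/(-12 + 18*17161) = -453/(-12 + 308898) = -453/308886 = -453*1/308886 = -151/102962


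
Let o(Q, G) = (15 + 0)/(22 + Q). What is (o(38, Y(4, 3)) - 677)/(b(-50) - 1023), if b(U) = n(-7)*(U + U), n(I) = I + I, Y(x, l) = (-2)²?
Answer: -2707/1508 ≈ -1.7951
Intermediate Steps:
Y(x, l) = 4
n(I) = 2*I
b(U) = -28*U (b(U) = (2*(-7))*(U + U) = -28*U)
o(Q, G) = 15/(22 + Q)
(o(38, Y(4, 3)) - 677)/(b(-50) - 1023) = (15/(22 + 38) - 677)/(-28*(-50) - 1023) = (15/60 - 677)/(1400 - 1023) = (15*(1/60) - 677)/377 = (¼ - 677)*(1/377) = -2707/4*1/377 = -2707/1508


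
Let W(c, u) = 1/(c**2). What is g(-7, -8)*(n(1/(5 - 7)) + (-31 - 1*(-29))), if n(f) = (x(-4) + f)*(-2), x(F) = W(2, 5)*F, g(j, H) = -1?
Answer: -1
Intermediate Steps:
W(c, u) = c**(-2)
x(F) = F/4 (x(F) = F/2**2 = F/4)
n(f) = 2 - 2*f (n(f) = ((1/4)*(-4) + f)*(-2) = (-1 + f)*(-2) = 2 - 2*f)
g(-7, -8)*(n(1/(5 - 7)) + (-31 - 1*(-29))) = -((2 - 2/(5 - 7)) + (-31 - 1*(-29))) = -((2 - 2/(-2)) + (-31 + 29)) = -((2 - 2*(-1/2)) - 2) = -((2 + 1) - 2) = -(3 - 2) = -1*1 = -1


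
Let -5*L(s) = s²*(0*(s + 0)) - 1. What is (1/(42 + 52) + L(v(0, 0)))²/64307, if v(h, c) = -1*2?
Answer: 9801/14205416300 ≈ 6.8995e-7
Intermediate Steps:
v(h, c) = -2
L(s) = ⅕ (L(s) = -(s²*(0*(s + 0)) - 1)/5 = -(s²*(0*s) - 1)/5 = -(s²*0 - 1)/5 = -(0 - 1)/5 = -⅕*(-1) = ⅕)
(1/(42 + 52) + L(v(0, 0)))²/64307 = (1/(42 + 52) + ⅕)²/64307 = (1/94 + ⅕)²*(1/64307) = (99/470)²*(1/64307) = (9801/220900)*(1/64307) = 9801/14205416300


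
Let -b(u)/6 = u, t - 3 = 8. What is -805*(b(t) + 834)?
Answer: -618240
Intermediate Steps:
t = 11 (t = 3 + 8 = 11)
b(u) = -6*u
-805*(b(t) + 834) = -805*(-6*11 + 834) = -805*(-66 + 834) = -805*768 = -618240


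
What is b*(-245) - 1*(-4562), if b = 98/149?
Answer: 655728/149 ≈ 4400.9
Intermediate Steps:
b = 98/149 (b = 98*(1/149) = 98/149 ≈ 0.65772)
b*(-245) - 1*(-4562) = (98/149)*(-245) - 1*(-4562) = -24010/149 + 4562 = 655728/149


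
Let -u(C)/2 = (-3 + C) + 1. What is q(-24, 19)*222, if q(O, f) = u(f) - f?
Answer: -11766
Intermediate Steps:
u(C) = 4 - 2*C (u(C) = -2*((-3 + C) + 1) = -2*(-2 + C) = 4 - 2*C)
q(O, f) = 4 - 3*f (q(O, f) = (4 - 2*f) - f = 4 - 3*f)
q(-24, 19)*222 = (4 - 3*19)*222 = (4 - 57)*222 = -53*222 = -11766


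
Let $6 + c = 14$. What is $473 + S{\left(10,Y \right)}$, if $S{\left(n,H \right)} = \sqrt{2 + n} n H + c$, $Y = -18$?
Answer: $481 - 360 \sqrt{3} \approx -142.54$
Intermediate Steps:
$c = 8$ ($c = -6 + 14 = 8$)
$S{\left(n,H \right)} = 8 + H n \sqrt{2 + n}$ ($S{\left(n,H \right)} = \sqrt{2 + n} n H + 8 = n \sqrt{2 + n} H + 8 = H n \sqrt{2 + n} + 8 = 8 + H n \sqrt{2 + n}$)
$473 + S{\left(10,Y \right)} = 473 + \left(8 - 180 \sqrt{2 + 10}\right) = 473 + \left(8 - 180 \sqrt{12}\right) = 473 + \left(8 - 180 \cdot 2 \sqrt{3}\right) = 473 + \left(8 - 360 \sqrt{3}\right) = 481 - 360 \sqrt{3}$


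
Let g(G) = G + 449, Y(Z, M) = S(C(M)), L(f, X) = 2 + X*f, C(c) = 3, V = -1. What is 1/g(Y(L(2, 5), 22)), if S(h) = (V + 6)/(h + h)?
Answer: 6/2699 ≈ 0.0022230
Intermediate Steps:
S(h) = 5/(2*h) (S(h) = (-1 + 6)/(h + h) = 5/((2*h)) = 5*(1/(2*h)) = 5/(2*h))
Y(Z, M) = 5/6 (Y(Z, M) = (5/2)/3 = (5/2)*(1/3) = 5/6)
g(G) = 449 + G
1/g(Y(L(2, 5), 22)) = 1/(449 + 5/6) = 1/(2699/6) = 6/2699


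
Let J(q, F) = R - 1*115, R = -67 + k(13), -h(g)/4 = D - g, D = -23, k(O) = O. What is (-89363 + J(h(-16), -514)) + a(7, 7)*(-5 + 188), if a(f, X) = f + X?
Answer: -86970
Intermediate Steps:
a(f, X) = X + f
h(g) = 92 + 4*g (h(g) = -4*(-23 - g) = 92 + 4*g)
R = -54 (R = -67 + 13 = -54)
J(q, F) = -169 (J(q, F) = -54 - 1*115 = -54 - 115 = -169)
(-89363 + J(h(-16), -514)) + a(7, 7)*(-5 + 188) = (-89363 - 169) + (7 + 7)*(-5 + 188) = -89532 + 14*183 = -89532 + 2562 = -86970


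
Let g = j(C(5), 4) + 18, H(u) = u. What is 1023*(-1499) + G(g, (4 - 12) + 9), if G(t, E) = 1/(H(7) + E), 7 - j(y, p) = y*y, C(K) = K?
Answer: -12267815/8 ≈ -1.5335e+6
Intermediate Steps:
j(y, p) = 7 - y**2 (j(y, p) = 7 - y*y = 7 - y**2)
g = 0 (g = (7 - 1*5**2) + 18 = (7 - 1*25) + 18 = (7 - 25) + 18 = -18 + 18 = 0)
G(t, E) = 1/(7 + E)
1023*(-1499) + G(g, (4 - 12) + 9) = 1023*(-1499) + 1/(7 + ((4 - 12) + 9)) = -1533477 + 1/(7 + (-8 + 9)) = -1533477 + 1/(7 + 1) = -1533477 + 1/8 = -12267815/8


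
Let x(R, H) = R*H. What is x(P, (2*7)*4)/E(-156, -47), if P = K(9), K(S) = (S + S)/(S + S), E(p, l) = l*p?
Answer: 14/1833 ≈ 0.0076378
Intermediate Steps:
K(S) = 1 (K(S) = (2*S)/((2*S)) = (2*S)*(1/(2*S)) = 1)
P = 1
x(R, H) = H*R
x(P, (2*7)*4)/E(-156, -47) = (((2*7)*4)*1)/((-47*(-156))) = ((14*4)*1)/7332 = (56*1)*(1/7332) = 56*(1/7332) = 14/1833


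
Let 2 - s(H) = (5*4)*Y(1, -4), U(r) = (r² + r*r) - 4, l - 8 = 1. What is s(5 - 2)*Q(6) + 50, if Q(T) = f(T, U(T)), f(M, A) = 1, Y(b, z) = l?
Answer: -128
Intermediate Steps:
l = 9 (l = 8 + 1 = 9)
Y(b, z) = 9
U(r) = -4 + 2*r² (U(r) = (r² + r²) - 4 = 2*r² - 4 = -4 + 2*r²)
Q(T) = 1
s(H) = -178 (s(H) = 2 - 5*4*9 = 2 - 20*9 = 2 - 1*180 = 2 - 180 = -178)
s(5 - 2)*Q(6) + 50 = -178*1 + 50 = -178 + 50 = -128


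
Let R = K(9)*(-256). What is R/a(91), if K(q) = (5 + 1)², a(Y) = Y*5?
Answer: -9216/455 ≈ -20.255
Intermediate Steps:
a(Y) = 5*Y
K(q) = 36 (K(q) = 6² = 36)
R = -9216 (R = 36*(-256) = -9216)
R/a(91) = -9216/(5*91) = -9216/455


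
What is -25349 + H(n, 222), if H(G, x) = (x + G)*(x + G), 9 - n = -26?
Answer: 40700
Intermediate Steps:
n = 35 (n = 9 - 1*(-26) = 9 + 26 = 35)
H(G, x) = (G + x)² (H(G, x) = (G + x)*(G + x) = (G + x)²)
-25349 + H(n, 222) = -25349 + (35 + 222)² = -25349 + 257² = -25349 + 66049 = 40700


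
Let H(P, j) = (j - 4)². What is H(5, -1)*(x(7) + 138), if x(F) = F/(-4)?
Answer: 13625/4 ≈ 3406.3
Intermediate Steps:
x(F) = -F/4 (x(F) = F*(-¼) = -F/4)
H(P, j) = (-4 + j)²
H(5, -1)*(x(7) + 138) = (-4 - 1)²*(-¼*7 + 138) = (-5)²*(-7/4 + 138) = 25*(545/4) = 13625/4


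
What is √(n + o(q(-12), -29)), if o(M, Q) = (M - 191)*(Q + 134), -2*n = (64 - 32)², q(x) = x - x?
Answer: I*√20567 ≈ 143.41*I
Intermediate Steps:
q(x) = 0
n = -512 (n = -(64 - 32)²/2 = -½*32² = -½*1024 = -512)
o(M, Q) = (-191 + M)*(134 + Q)
√(n + o(q(-12), -29)) = √(-512 + (-25594 - 191*(-29) + 134*0 + 0*(-29))) = √(-512 + (-25594 + 5539 + 0 + 0)) = √(-512 - 20055) = √(-20567) = I*√20567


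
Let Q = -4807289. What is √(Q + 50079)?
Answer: I*√4757210 ≈ 2181.1*I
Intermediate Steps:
√(Q + 50079) = √(-4807289 + 50079) = √(-4757210) = I*√4757210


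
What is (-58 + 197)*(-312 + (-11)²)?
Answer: -26549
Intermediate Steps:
(-58 + 197)*(-312 + (-11)²) = 139*(-312 + 121) = 139*(-191) = -26549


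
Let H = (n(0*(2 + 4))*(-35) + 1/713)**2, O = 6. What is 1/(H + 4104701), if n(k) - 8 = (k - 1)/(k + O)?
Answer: 18301284/76496943884725 ≈ 2.3924e-7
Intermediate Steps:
n(k) = 8 + (-1 + k)/(6 + k) (n(k) = 8 + (k - 1)/(k + 6) = 8 + (-1 + k)/(6 + k))
H = 1375645148641/18301284 (H = (((47 + 9*(0*(2 + 4)))/(6 + 0*(2 + 4)))*(-35) + 1/713)**2 = (((47 + 9*(0*6))/(6 + 0*6))*(-35) + 1/713)**2 = (((47 + 9*0)/(6 + 0))*(-35) + 1/713)**2 = (((47 + 0)/6)*(-35) + 1/713)**2 = (((1/6)*47)*(-35) + 1/713)**2 = ((47/6)*(-35) + 1/713)**2 = (-1645/6 + 1/713)**2 = (-1172879/4278)**2 = 1375645148641/18301284 ≈ 75167.)
1/(H + 4104701) = 1/(1375645148641/18301284 + 4104701) = 1/(76496943884725/18301284) = 18301284/76496943884725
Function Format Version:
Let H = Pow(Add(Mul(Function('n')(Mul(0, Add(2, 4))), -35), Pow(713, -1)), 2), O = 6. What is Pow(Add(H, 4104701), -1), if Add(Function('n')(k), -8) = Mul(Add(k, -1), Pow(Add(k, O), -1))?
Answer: Rational(18301284, 76496943884725) ≈ 2.3924e-7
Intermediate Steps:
Function('n')(k) = Add(8, Mul(Pow(Add(6, k), -1), Add(-1, k))) (Function('n')(k) = Add(8, Mul(Add(k, -1), Pow(Add(k, 6), -1))) = Add(8, Mul(Add(-1, k), Pow(Add(6, k), -1))) = Add(8, Mul(Pow(Add(6, k), -1), Add(-1, k))))
H = Rational(1375645148641, 18301284) (H = Pow(Add(Mul(Mul(Pow(Add(6, Mul(0, Add(2, 4))), -1), Add(47, Mul(9, Mul(0, Add(2, 4))))), -35), Pow(713, -1)), 2) = Pow(Add(Mul(Mul(Pow(Add(6, Mul(0, 6)), -1), Add(47, Mul(9, Mul(0, 6)))), -35), Rational(1, 713)), 2) = Pow(Add(Mul(Mul(Pow(Add(6, 0), -1), Add(47, Mul(9, 0))), -35), Rational(1, 713)), 2) = Pow(Add(Mul(Mul(Pow(6, -1), Add(47, 0)), -35), Rational(1, 713)), 2) = Pow(Add(Mul(Mul(Rational(1, 6), 47), -35), Rational(1, 713)), 2) = Pow(Add(Mul(Rational(47, 6), -35), Rational(1, 713)), 2) = Pow(Add(Rational(-1645, 6), Rational(1, 713)), 2) = Pow(Rational(-1172879, 4278), 2) = Rational(1375645148641, 18301284) ≈ 75167.)
Pow(Add(H, 4104701), -1) = Pow(Add(Rational(1375645148641, 18301284), 4104701), -1) = Pow(Rational(76496943884725, 18301284), -1) = Rational(18301284, 76496943884725)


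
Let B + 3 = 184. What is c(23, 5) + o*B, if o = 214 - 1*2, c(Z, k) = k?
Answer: 38377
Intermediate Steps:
B = 181 (B = -3 + 184 = 181)
o = 212 (o = 214 - 2 = 212)
c(23, 5) + o*B = 5 + 212*181 = 5 + 38372 = 38377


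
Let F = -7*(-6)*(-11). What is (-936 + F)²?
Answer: 1954404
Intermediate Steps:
F = -462 (F = 42*(-11) = -462)
(-936 + F)² = (-936 - 462)² = (-1398)² = 1954404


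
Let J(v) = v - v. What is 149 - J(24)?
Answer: 149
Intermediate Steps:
J(v) = 0
149 - J(24) = 149 - 1*0 = 149 + 0 = 149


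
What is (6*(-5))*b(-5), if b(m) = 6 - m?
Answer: -330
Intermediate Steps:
(6*(-5))*b(-5) = (6*(-5))*(6 - 1*(-5)) = -30*(6 + 5) = -30*11 = -330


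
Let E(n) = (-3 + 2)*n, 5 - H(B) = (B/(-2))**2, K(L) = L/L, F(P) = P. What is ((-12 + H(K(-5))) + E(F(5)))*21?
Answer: -1029/4 ≈ -257.25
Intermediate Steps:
K(L) = 1
H(B) = 5 - B**2/4 (H(B) = 5 - (B/(-2))**2 = 5 - (B*(-1/2))**2 = 5 - (-B/2)**2 = 5 - B**2/4)
E(n) = -n
((-12 + H(K(-5))) + E(F(5)))*21 = ((-12 + (5 - 1/4*1**2)) - 1*5)*21 = ((-12 + (5 - 1/4*1)) - 5)*21 = ((-12 + (5 - 1/4)) - 5)*21 = ((-12 + 19/4) - 5)*21 = (-29/4 - 5)*21 = -49/4*21 = -1029/4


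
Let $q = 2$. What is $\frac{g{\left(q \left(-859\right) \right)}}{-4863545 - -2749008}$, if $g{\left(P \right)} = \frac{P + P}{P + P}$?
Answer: $- \frac{1}{2114537} \approx -4.7292 \cdot 10^{-7}$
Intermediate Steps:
$g{\left(P \right)} = 1$ ($g{\left(P \right)} = \frac{2 P}{2 P} = 2 P \frac{1}{2 P} = 1$)
$\frac{g{\left(q \left(-859\right) \right)}}{-4863545 - -2749008} = 1 \frac{1}{-4863545 - -2749008} = 1 \frac{1}{-4863545 + 2749008} = 1 \frac{1}{-2114537} = 1 \left(- \frac{1}{2114537}\right) = - \frac{1}{2114537}$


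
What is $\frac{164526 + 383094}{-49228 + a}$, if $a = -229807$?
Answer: $- \frac{109524}{55807} \approx -1.9625$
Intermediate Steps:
$\frac{164526 + 383094}{-49228 + a} = \frac{164526 + 383094}{-49228 - 229807} = \frac{547620}{-279035} = 547620 \left(- \frac{1}{279035}\right) = - \frac{109524}{55807}$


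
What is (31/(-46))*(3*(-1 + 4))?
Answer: -279/46 ≈ -6.0652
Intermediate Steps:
(31/(-46))*(3*(-1 + 4)) = (-1/46*31)*(3*3) = -31/46*9 = -279/46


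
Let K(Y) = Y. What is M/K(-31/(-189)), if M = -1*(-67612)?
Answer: 12778668/31 ≈ 4.1222e+5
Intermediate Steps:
M = 67612
M/K(-31/(-189)) = 67612/((-31/(-189))) = 67612/((-31*(-1/189))) = 67612/(31/189) = 67612*(189/31) = 12778668/31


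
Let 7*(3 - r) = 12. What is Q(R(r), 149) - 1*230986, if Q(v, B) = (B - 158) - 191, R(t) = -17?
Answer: -231186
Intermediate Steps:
r = 9/7 (r = 3 - ⅐*12 = 3 - 12/7 = 9/7 ≈ 1.2857)
Q(v, B) = -349 + B (Q(v, B) = (-158 + B) - 191 = -349 + B)
Q(R(r), 149) - 1*230986 = (-349 + 149) - 1*230986 = -200 - 230986 = -231186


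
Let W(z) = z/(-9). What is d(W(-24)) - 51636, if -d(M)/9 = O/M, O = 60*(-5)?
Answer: -101247/2 ≈ -50624.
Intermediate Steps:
W(z) = -z/9 (W(z) = z*(-⅑) = -z/9)
O = -300
d(M) = 2700/M (d(M) = -(-2700)/M = 2700/M)
d(W(-24)) - 51636 = 2700/((-⅑*(-24))) - 51636 = 2700/(8/3) - 51636 = 2700*(3/8) - 51636 = 2025/2 - 51636 = -101247/2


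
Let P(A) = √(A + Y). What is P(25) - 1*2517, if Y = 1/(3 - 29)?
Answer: -2517 + √16874/26 ≈ -2512.0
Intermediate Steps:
Y = -1/26 (Y = 1/(-26) = -1/26 ≈ -0.038462)
P(A) = √(-1/26 + A) (P(A) = √(A - 1/26) = √(-1/26 + A))
P(25) - 1*2517 = √(-26 + 676*25)/26 - 1*2517 = √(-26 + 16900)/26 - 2517 = √16874/26 - 2517 = -2517 + √16874/26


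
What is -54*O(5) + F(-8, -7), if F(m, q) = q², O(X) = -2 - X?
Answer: 427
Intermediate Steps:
-54*O(5) + F(-8, -7) = -54*(-2 - 1*5) + (-7)² = -54*(-2 - 5) + 49 = -54*(-7) + 49 = 378 + 49 = 427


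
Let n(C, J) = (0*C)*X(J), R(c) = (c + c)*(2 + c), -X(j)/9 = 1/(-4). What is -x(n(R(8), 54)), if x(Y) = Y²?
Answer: 0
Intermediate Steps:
X(j) = 9/4 (X(j) = -9/(-4) = -9*(-1)/4 = -9*(-¼) = 9/4)
R(c) = 2*c*(2 + c) (R(c) = (2*c)*(2 + c) = 2*c*(2 + c))
n(C, J) = 0 (n(C, J) = (0*C)*(9/4) = 0*(9/4) = 0)
-x(n(R(8), 54)) = -1*0² = -1*0 = 0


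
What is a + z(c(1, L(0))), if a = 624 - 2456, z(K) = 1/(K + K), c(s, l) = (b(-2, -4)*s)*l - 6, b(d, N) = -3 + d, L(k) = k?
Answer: -21985/12 ≈ -1832.1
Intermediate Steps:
c(s, l) = -6 - 5*l*s (c(s, l) = ((-3 - 2)*s)*l - 6 = (-5*s)*l - 6 = -5*l*s - 6 = -6 - 5*l*s)
z(K) = 1/(2*K)
a = -1832
a + z(c(1, L(0))) = -1832 + 1/(2*(-6 - 5*0*1)) = -1832 + 1/(2*(-6 + 0)) = -1832 + (1/2)/(-6) = -1832 + (1/2)*(-1/6) = -1832 - 1/12 = -21985/12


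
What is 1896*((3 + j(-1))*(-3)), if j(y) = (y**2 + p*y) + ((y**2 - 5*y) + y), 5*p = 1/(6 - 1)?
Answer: -1274112/25 ≈ -50965.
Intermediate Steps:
p = 1/25 (p = 1/(5*(6 - 1)) = (1/5)/5 = (1/5)*(1/5) = 1/25 ≈ 0.040000)
j(y) = 2*y**2 - 99*y/25 (j(y) = (y**2 + y/25) + ((y**2 - 5*y) + y) = (y**2 + y/25) + (y**2 - 4*y) = 2*y**2 - 99*y/25)
1896*((3 + j(-1))*(-3)) = 1896*((3 + (1/25)*(-1)*(-99 + 50*(-1)))*(-3)) = 1896*((3 + (1/25)*(-1)*(-99 - 50))*(-3)) = 1896*((3 + (1/25)*(-1)*(-149))*(-3)) = 1896*((3 + 149/25)*(-3)) = 1896*((224/25)*(-3)) = 1896*(-672/25) = -1274112/25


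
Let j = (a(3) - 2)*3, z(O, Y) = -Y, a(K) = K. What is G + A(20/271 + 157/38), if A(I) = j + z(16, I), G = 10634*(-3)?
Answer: -328539209/10298 ≈ -31903.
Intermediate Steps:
G = -31902
j = 3 (j = (3 - 2)*3 = 1*3 = 3)
A(I) = 3 - I
G + A(20/271 + 157/38) = -31902 + (3 - (20/271 + 157/38)) = -31902 + (3 - 1*43307/10298) = -31902 + (3 - 43307/10298) = -31902 - 12413/10298 = -328539209/10298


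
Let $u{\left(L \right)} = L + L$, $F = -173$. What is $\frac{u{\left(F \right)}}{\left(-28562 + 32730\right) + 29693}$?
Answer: $- \frac{346}{33861} \approx -0.010218$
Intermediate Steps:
$u{\left(L \right)} = 2 L$
$\frac{u{\left(F \right)}}{\left(-28562 + 32730\right) + 29693} = \frac{2 \left(-173\right)}{\left(-28562 + 32730\right) + 29693} = - \frac{346}{4168 + 29693} = - \frac{346}{33861}$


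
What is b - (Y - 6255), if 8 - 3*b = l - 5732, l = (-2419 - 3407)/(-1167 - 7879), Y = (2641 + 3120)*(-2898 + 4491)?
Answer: -124415584135/13569 ≈ -9.1691e+6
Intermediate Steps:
Y = 9177273 (Y = 5761*1593 = 9177273)
l = 2913/4523 (l = -5826/(-9046) = -5826*(-1/9046) = 2913/4523 ≈ 0.64404)
b = 25959107/13569 (b = 8/3 - (2913/4523 - 5732)/3 = 8/3 - 1/3*(-25922923/4523) = 8/3 + 25922923/13569 = 25959107/13569 ≈ 1913.1)
b - (Y - 6255) = 25959107/13569 - (9177273 - 6255) = 25959107/13569 - 1*9171018 = 25959107/13569 - 9171018 = -124415584135/13569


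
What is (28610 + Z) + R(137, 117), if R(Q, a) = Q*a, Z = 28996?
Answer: 73635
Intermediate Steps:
(28610 + Z) + R(137, 117) = (28610 + 28996) + 137*117 = 57606 + 16029 = 73635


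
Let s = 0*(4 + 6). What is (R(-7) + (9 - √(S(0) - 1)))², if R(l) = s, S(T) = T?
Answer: (9 - I)² ≈ 80.0 - 18.0*I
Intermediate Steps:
s = 0 (s = 0*10 = 0)
R(l) = 0
(R(-7) + (9 - √(S(0) - 1)))² = (0 + (9 - √(0 - 1)))² = (0 + (9 - √(-1)))² = (0 + (9 - I))² = (9 - I)²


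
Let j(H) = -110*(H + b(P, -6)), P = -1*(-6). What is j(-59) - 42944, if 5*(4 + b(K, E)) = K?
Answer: -36146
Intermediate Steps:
P = 6
b(K, E) = -4 + K/5
j(H) = 308 - 110*H (j(H) = -110*(H + (-4 + (⅕)*6)) = -110*(H + (-4 + 6/5)) = -110*(H - 14/5) = -110*(-14/5 + H) = 308 - 110*H)
j(-59) - 42944 = (308 - 110*(-59)) - 42944 = (308 + 6490) - 42944 = 6798 - 42944 = -36146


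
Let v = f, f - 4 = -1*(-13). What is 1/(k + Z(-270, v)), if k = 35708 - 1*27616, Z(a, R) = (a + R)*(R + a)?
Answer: 1/72101 ≈ 1.3869e-5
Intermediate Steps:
f = 17 (f = 4 - 1*(-13) = 4 + 13 = 17)
v = 17
Z(a, R) = (R + a)² (Z(a, R) = (R + a)*(R + a) = (R + a)²)
k = 8092 (k = 35708 - 27616 = 8092)
1/(k + Z(-270, v)) = 1/(8092 + (17 - 270)²) = 1/(8092 + (-253)²) = 1/(8092 + 64009) = 1/72101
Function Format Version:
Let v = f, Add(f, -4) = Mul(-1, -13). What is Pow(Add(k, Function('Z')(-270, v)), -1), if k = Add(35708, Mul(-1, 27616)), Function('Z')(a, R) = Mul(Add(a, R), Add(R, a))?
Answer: Rational(1, 72101) ≈ 1.3869e-5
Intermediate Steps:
f = 17 (f = Add(4, Mul(-1, -13)) = Add(4, 13) = 17)
v = 17
Function('Z')(a, R) = Pow(Add(R, a), 2) (Function('Z')(a, R) = Mul(Add(R, a), Add(R, a)) = Pow(Add(R, a), 2))
k = 8092 (k = Add(35708, -27616) = 8092)
Pow(Add(k, Function('Z')(-270, v)), -1) = Pow(Add(8092, Pow(Add(17, -270), 2)), -1) = Pow(Add(8092, Pow(-253, 2)), -1) = Pow(Add(8092, 64009), -1) = Pow(72101, -1) = Rational(1, 72101)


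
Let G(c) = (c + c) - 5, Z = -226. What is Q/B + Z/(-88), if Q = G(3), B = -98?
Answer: 5515/2156 ≈ 2.5580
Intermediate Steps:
G(c) = -5 + 2*c (G(c) = 2*c - 5 = -5 + 2*c)
Q = 1 (Q = -5 + 2*3 = -5 + 6 = 1)
Q/B + Z/(-88) = 1/(-98) - 226/(-88) = 1*(-1/98) - 226*(-1/88) = -1/98 + 113/44 = 5515/2156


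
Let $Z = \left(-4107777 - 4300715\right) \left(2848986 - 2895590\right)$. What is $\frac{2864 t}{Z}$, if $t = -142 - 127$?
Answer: $- \frac{48151}{24491835073} \approx -1.966 \cdot 10^{-6}$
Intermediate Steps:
$t = -269$ ($t = -142 - 127 = -269$)
$Z = 391869361168$ ($Z = \left(-8408492\right) \left(-46604\right) = 391869361168$)
$\frac{2864 t}{Z} = \frac{2864 \left(-269\right)}{391869361168} = \left(-770416\right) \frac{1}{391869361168} = - \frac{48151}{24491835073}$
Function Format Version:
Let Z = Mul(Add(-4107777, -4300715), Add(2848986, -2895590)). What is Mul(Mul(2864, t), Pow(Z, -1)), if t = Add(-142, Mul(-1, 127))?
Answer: Rational(-48151, 24491835073) ≈ -1.9660e-6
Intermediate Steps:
t = -269 (t = Add(-142, -127) = -269)
Z = 391869361168 (Z = Mul(-8408492, -46604) = 391869361168)
Mul(Mul(2864, t), Pow(Z, -1)) = Mul(Mul(2864, -269), Pow(391869361168, -1)) = Mul(-770416, Rational(1, 391869361168)) = Rational(-48151, 24491835073)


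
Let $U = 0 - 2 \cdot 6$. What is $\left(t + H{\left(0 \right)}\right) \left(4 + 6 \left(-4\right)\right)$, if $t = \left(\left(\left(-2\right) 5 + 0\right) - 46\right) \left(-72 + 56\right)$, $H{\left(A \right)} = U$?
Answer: $-17680$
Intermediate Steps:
$U = -12$ ($U = 0 - 12 = -12$)
$H{\left(A \right)} = -12$
$t = 896$ ($t = \left(\left(-10 + 0\right) - 46\right) \left(-16\right) = \left(-10 - 46\right) \left(-16\right) = \left(-56\right) \left(-16\right) = 896$)
$\left(t + H{\left(0 \right)}\right) \left(4 + 6 \left(-4\right)\right) = \left(896 - 12\right) \left(4 + 6 \left(-4\right)\right) = 884 \left(4 - 24\right) = 884 \left(-20\right) = -17680$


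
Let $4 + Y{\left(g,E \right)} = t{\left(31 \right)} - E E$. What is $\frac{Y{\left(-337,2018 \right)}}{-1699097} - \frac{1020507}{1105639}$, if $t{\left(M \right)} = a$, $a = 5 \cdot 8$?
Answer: $\frac{2768540049853}{1878587907983} \approx 1.4737$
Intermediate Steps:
$a = 40$
$t{\left(M \right)} = 40$
$Y{\left(g,E \right)} = 36 - E^{2}$ ($Y{\left(g,E \right)} = -4 - \left(-40 + E E\right) = -4 - \left(-40 + E^{2}\right) = 36 - E^{2}$)
$\frac{Y{\left(-337,2018 \right)}}{-1699097} - \frac{1020507}{1105639} = \frac{36 - 2018^{2}}{-1699097} - \frac{1020507}{1105639} = \left(36 - 4072324\right) \left(- \frac{1}{1699097}\right) - \frac{1020507}{1105639} = \left(-4072288\right) \left(- \frac{1}{1699097}\right) - \frac{1020507}{1105639} = \frac{4072288}{1699097} - \frac{1020507}{1105639} = \frac{2768540049853}{1878587907983}$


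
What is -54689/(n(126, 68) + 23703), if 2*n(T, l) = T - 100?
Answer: -54689/23716 ≈ -2.3060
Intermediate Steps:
n(T, l) = -50 + T/2 (n(T, l) = (T - 100)/2 = (-100 + T)/2 = -50 + T/2)
-54689/(n(126, 68) + 23703) = -54689/((-50 + (½)*126) + 23703) = -54689/((-50 + 63) + 23703) = -54689/(13 + 23703) = -54689/23716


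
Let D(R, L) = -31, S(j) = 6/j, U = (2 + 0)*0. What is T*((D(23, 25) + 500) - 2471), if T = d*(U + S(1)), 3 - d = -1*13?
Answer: -192192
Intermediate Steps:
U = 0 (U = 2*0 = 0)
d = 16 (d = 3 - (-1)*13 = 3 - 1*(-13) = 3 + 13 = 16)
T = 96 (T = 16*(0 + 6/1) = 16*(0 + 6*1) = 16*(0 + 6) = 16*6 = 96)
T*((D(23, 25) + 500) - 2471) = 96*((-31 + 500) - 2471) = 96*(469 - 2471) = 96*(-2002) = -192192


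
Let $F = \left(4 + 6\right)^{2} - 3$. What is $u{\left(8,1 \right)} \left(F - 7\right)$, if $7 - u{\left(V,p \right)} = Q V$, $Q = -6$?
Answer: $4950$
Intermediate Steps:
$u{\left(V,p \right)} = 7 + 6 V$ ($u{\left(V,p \right)} = 7 - - 6 V = 7 + 6 V$)
$F = 97$ ($F = 10^{2} - 3 = 100 - 3 = 97$)
$u{\left(8,1 \right)} \left(F - 7\right) = \left(7 + 6 \cdot 8\right) \left(97 - 7\right) = \left(7 + 48\right) 90 = 55 \cdot 90 = 4950$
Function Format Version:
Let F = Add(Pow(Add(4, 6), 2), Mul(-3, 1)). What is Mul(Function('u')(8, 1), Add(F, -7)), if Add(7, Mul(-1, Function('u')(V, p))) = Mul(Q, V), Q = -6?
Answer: 4950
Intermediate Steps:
Function('u')(V, p) = Add(7, Mul(6, V)) (Function('u')(V, p) = Add(7, Mul(-1, Mul(-6, V))) = Add(7, Mul(6, V)))
F = 97 (F = Add(Pow(10, 2), -3) = Add(100, -3) = 97)
Mul(Function('u')(8, 1), Add(F, -7)) = Mul(Add(7, Mul(6, 8)), Add(97, -7)) = Mul(Add(7, 48), 90) = Mul(55, 90) = 4950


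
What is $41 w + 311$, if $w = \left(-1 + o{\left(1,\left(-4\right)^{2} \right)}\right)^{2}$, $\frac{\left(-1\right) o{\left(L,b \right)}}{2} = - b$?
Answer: $39712$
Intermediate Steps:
$o{\left(L,b \right)} = 2 b$ ($o{\left(L,b \right)} = - 2 \left(- b\right) = 2 b$)
$w = 961$ ($w = \left(-1 + 2 \left(-4\right)^{2}\right)^{2} = \left(-1 + 2 \cdot 16\right)^{2} = \left(-1 + 32\right)^{2} = 31^{2} = 961$)
$41 w + 311 = 41 \cdot 961 + 311 = 39401 + 311 = 39712$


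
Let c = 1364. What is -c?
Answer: -1364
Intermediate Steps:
-c = -1*1364 = -1364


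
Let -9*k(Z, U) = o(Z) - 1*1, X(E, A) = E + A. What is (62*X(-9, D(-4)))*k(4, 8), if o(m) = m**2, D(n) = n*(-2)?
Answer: 310/3 ≈ 103.33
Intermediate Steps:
D(n) = -2*n
X(E, A) = A + E
k(Z, U) = 1/9 - Z**2/9 (k(Z, U) = -(Z**2 - 1*1)/9 = -(Z**2 - 1)/9 = -(-1 + Z**2)/9 = 1/9 - Z**2/9)
(62*X(-9, D(-4)))*k(4, 8) = (62*(-2*(-4) - 9))*(1/9 - 1/9*4**2) = (62*(8 - 9))*(1/9 - 1/9*16) = (62*(-1))*(1/9 - 16/9) = -62*(-5/3) = 310/3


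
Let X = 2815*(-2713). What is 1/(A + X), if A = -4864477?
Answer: -1/12501572 ≈ -7.9990e-8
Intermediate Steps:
X = -7637095
1/(A + X) = 1/(-4864477 - 7637095) = 1/(-12501572) = -1/12501572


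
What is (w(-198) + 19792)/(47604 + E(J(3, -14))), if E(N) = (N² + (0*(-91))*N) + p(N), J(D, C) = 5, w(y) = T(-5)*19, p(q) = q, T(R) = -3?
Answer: 19735/47634 ≈ 0.41430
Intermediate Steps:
w(y) = -57 (w(y) = -3*19 = -57)
E(N) = N + N² (E(N) = (N² + (0*(-91))*N) + N = (N² + 0*N) + N = (N² + 0) + N = N² + N = N + N²)
(w(-198) + 19792)/(47604 + E(J(3, -14))) = (-57 + 19792)/(47604 + 5*(1 + 5)) = 19735/(47604 + 5*6) = 19735/(47604 + 30) = 19735/47634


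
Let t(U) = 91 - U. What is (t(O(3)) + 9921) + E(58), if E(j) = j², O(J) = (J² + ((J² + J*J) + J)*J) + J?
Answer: 13301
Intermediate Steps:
O(J) = J + J² + J*(J + 2*J²) (O(J) = (J² + ((J² + J²) + J)*J) + J = (J² + (2*J² + J)*J) + J = (J² + (J + 2*J²)*J) + J = (J² + J*(J + 2*J²)) + J = J + J² + J*(J + 2*J²))
(t(O(3)) + 9921) + E(58) = ((91 - 3*(1 + 2*3 + 2*3²)) + 9921) + 58² = ((91 - 3*(1 + 6 + 2*9)) + 9921) + 3364 = ((91 - 3*(1 + 6 + 18)) + 9921) + 3364 = ((91 - 3*25) + 9921) + 3364 = ((91 - 1*75) + 9921) + 3364 = ((91 - 75) + 9921) + 3364 = (16 + 9921) + 3364 = 9937 + 3364 = 13301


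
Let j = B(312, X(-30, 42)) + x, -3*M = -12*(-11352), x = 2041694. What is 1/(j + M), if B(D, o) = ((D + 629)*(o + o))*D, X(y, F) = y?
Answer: -1/15619234 ≈ -6.4024e-8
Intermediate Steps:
M = -45408 (M = -(-4)*(-11352) = -1/3*136224 = -45408)
B(D, o) = 2*D*o*(629 + D) (B(D, o) = ((629 + D)*(2*o))*D = (2*o*(629 + D))*D = 2*D*o*(629 + D))
j = -15573826 (j = 2*312*(-30)*(629 + 312) + 2041694 = 2*312*(-30)*941 + 2041694 = -17615520 + 2041694 = -15573826)
1/(j + M) = 1/(-15573826 - 45408) = 1/(-15619234) = -1/15619234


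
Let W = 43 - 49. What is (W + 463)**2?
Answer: 208849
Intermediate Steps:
W = -6
(W + 463)**2 = (-6 + 463)**2 = 457**2 = 208849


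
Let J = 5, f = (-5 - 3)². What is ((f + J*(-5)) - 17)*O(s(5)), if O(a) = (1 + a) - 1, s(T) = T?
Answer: 110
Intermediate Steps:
f = 64 (f = (-8)² = 64)
O(a) = a
((f + J*(-5)) - 17)*O(s(5)) = ((64 + 5*(-5)) - 17)*5 = ((64 - 25) - 17)*5 = (39 - 17)*5 = 22*5 = 110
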